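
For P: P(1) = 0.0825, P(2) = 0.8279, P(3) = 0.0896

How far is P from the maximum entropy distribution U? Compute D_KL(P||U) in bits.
0.7506 bits

U(i) = 1/3 for all i

D_KL(P||U) = Σ P(x) log₂(P(x) / (1/3))
           = Σ P(x) log₂(P(x)) + log₂(3)
           = log₂(3) - H(P)

H(P) = -Σ P(x) log₂(P(x)):
  -P(1)·log₂(P(1)) = -(0.0825)·log₂(0.0825) = 0.29696
  -P(2)·log₂(P(2)) = -(0.8279)·log₂(0.8279) = 0.22558
  -P(3)·log₂(P(3)) = -(0.0896)·log₂(0.0896) = 0.31184
H(P) = 0.29696 + 0.22558 + 0.31184 = 0.83438 bits

log₂(3) = 1.58496 bits

D_KL(P||U) = 1.58496 - 0.83438 = 0.75058 ≈ 0.7506 bits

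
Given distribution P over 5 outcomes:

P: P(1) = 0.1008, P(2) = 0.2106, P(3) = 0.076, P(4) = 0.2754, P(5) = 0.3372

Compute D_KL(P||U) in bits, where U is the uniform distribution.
0.1912 bits

U(i) = 1/5 for all i

D_KL(P||U) = Σ P(x) log₂(P(x) / (1/5))
           = Σ P(x) log₂(P(x)) + log₂(5)
           = log₂(5) - H(P)

H(P) = -Σ P(x) log₂(P(x)):
  -P(1)·log₂(P(1)) = -(0.1008)·log₂(0.1008) = 0.33369
  -P(2)·log₂(P(2)) = -(0.2106)·log₂(0.2106) = 0.47331
  -P(3)·log₂(P(3)) = -(0.076)·log₂(0.076) = 0.28256
  -P(4)·log₂(P(4)) = -(0.2754)·log₂(0.2754) = 0.51235
  -P(5)·log₂(P(5)) = -(0.3372)·log₂(0.3372) = 0.52884
H(P) = 0.33369 + 0.47331 + 0.28256 + 0.51235 + 0.52884 = 2.13075 bits

log₂(5) = 2.32193 bits

D_KL(P||U) = 2.32193 - 2.13075 = 0.19118 ≈ 0.1912 bits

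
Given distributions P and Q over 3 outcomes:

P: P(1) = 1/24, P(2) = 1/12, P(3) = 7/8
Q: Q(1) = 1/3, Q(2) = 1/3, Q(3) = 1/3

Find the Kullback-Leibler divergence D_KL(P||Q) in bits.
0.9266 bits

D_KL(P||Q) = Σ P(x) log₂(P(x)/Q(x))

Computing term by term:
  P(1)·log₂(P(1)/Q(1)) = (1/24)·log₂((1/24)/(1/3)) = -0.12500
  P(2)·log₂(P(2)/Q(2)) = (1/12)·log₂((1/12)/(1/3)) = -0.16667
  P(3)·log₂(P(3)/Q(3)) = (7/8)·log₂((7/8)/(1/3)) = 1.21828

D_KL(P||Q) = -0.12500 - 0.16667 + 1.21828 = 0.92661 ≈ 0.9266 bits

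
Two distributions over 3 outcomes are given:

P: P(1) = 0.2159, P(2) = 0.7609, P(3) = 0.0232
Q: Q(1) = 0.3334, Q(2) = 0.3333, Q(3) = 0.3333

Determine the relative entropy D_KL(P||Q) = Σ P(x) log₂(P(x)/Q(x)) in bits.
0.6816 bits

D_KL(P||Q) = Σ P(x) log₂(P(x)/Q(x))

Computing term by term:
  P(1)·log₂(P(1)/Q(1)) = 0.2159·log₂(0.2159/0.3334) = -0.13535
  P(2)·log₂(P(2)/Q(2)) = 0.7609·log₂(0.7609/0.3333) = 0.90614
  P(3)·log₂(P(3)/Q(3)) = 0.0232·log₂(0.0232/0.3333) = -0.08920

D_KL(P||Q) = -0.13535 + 0.90614 - 0.08920 = 0.68159 ≈ 0.6816 bits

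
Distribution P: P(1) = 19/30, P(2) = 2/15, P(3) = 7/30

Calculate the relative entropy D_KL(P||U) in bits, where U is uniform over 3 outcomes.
0.2901 bits

U(i) = 1/3 for all i

D_KL(P||U) = Σ P(x) log₂(P(x) / (1/3))
           = Σ P(x) log₂(P(x)) + log₂(3)
           = log₂(3) - H(P)

H(P) = -Σ P(x) log₂(P(x)):
  -P(1)·log₂(P(1)) = -(19/30)·log₂(19/30) = 0.41734
  -P(2)·log₂(P(2)) = -(2/15)·log₂(2/15) = 0.38759
  -P(3)·log₂(P(3)) = -(7/30)·log₂(7/30) = 0.48989
H(P) = 0.41734 + 0.38759 + 0.48989 = 1.29482 bits

log₂(3) = 1.58496 bits

D_KL(P||U) = 1.58496 - 1.29482 = 0.29014 ≈ 0.2901 bits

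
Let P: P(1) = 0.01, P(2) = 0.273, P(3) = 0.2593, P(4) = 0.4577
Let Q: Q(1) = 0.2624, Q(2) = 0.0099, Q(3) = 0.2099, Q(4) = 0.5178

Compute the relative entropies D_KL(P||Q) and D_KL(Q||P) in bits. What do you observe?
D_KL(P||Q) = 1.2569 bits, D_KL(Q||P) = 1.2177 bits. The two directions give different values (D_KL(P||Q) exceeds D_KL(Q||P) by 0.0392 bits): KL divergence is asymmetric.

D_KL(P||Q) = Σ P(x) log₂(P(x)/Q(x))

Computing term by term:
  P(1)·log₂(P(1)/Q(1)) = 0.01·log₂(0.01/0.2624) = -0.04714
  P(2)·log₂(P(2)/Q(2)) = 0.273·log₂(0.273/0.0099) = 1.30639
  P(3)·log₂(P(3)/Q(3)) = 0.2593·log₂(0.2593/0.2099) = 0.07907
  P(4)·log₂(P(4)/Q(4)) = 0.4577·log₂(0.4577/0.5178) = -0.08147

D_KL(P||Q) = -0.04714 + 1.30639 + 0.07907 - 0.08147 = 1.25685 ≈ 1.2569 bits

D_KL(Q||P) = Σ Q(x) log₂(Q(x)/P(x))

Computing term by term:
  Q(1)·log₂(Q(1)/P(1)) = 0.2624·log₂(0.2624/0.01) = 1.23687
  Q(2)·log₂(Q(2)/P(2)) = 0.0099·log₂(0.0099/0.273) = -0.04737
  Q(3)·log₂(Q(3)/P(3)) = 0.2099·log₂(0.2099/0.2593) = -0.06400
  Q(4)·log₂(Q(4)/P(4)) = 0.5178·log₂(0.5178/0.4577) = 0.09216

D_KL(Q||P) = 1.23687 - 0.04737 - 0.06400 + 0.09216 = 1.21766 ≈ 1.2177 bits

These are NOT equal (difference: 0.0392 bits). KL divergence is asymmetric: D_KL(P||Q) ≠ D_KL(Q||P) in general.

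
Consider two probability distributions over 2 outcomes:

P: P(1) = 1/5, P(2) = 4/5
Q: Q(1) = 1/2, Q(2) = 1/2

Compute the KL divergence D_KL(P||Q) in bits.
0.2781 bits

D_KL(P||Q) = Σ P(x) log₂(P(x)/Q(x))

Computing term by term:
  P(1)·log₂(P(1)/Q(1)) = (1/5)·log₂((1/5)/(1/2)) = -0.26439
  P(2)·log₂(P(2)/Q(2)) = (4/5)·log₂((4/5)/(1/2)) = 0.54246

D_KL(P||Q) = -0.26439 + 0.54246 = 0.27807 ≈ 0.2781 bits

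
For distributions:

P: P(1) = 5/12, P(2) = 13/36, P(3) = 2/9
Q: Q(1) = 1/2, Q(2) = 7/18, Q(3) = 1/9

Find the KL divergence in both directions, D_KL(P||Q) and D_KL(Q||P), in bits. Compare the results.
D_KL(P||Q) = 0.0740 bits, D_KL(Q||P) = 0.0620 bits. D_KL(P||Q) is larger than D_KL(Q||P) by 0.0120 bits; the two directions differ.

D_KL(P||Q) = Σ P(x) log₂(P(x)/Q(x))

Computing term by term:
  P(1)·log₂(P(1)/Q(1)) = (5/12)·log₂((5/12)/(1/2)) = -0.10960
  P(2)·log₂(P(2)/Q(2)) = (13/36)·log₂((13/36)/(7/18)) = -0.03861
  P(3)·log₂(P(3)/Q(3)) = (2/9)·log₂((2/9)/(1/9)) = 0.22222

D_KL(P||Q) = -0.10960 - 0.03861 + 0.22222 = 0.07401 ≈ 0.0740 bits

D_KL(Q||P) = Σ Q(x) log₂(Q(x)/P(x))

Computing term by term:
  Q(1)·log₂(Q(1)/P(1)) = (1/2)·log₂((1/2)/(5/12)) = 0.13152
  Q(2)·log₂(Q(2)/P(2)) = (7/18)·log₂((7/18)/(13/36)) = 0.04158
  Q(3)·log₂(Q(3)/P(3)) = (1/9)·log₂((1/9)/(2/9)) = -0.11111

D_KL(Q||P) = 0.13152 + 0.04158 - 0.11111 = 0.06199 ≈ 0.0620 bits

These are NOT equal (difference: 0.0120 bits). KL divergence is asymmetric: D_KL(P||Q) ≠ D_KL(Q||P) in general.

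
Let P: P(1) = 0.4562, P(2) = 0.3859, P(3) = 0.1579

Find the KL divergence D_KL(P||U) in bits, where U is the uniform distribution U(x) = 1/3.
0.1178 bits

U(i) = 1/3 for all i

D_KL(P||U) = Σ P(x) log₂(P(x) / (1/3))
           = Σ P(x) log₂(P(x)) + log₂(3)
           = log₂(3) - H(P)

H(P) = -Σ P(x) log₂(P(x)):
  -P(1)·log₂(P(1)) = -(0.4562)·log₂(0.4562) = 0.51654
  -P(2)·log₂(P(2)) = -(0.3859)·log₂(0.3859) = 0.53011
  -P(3)·log₂(P(3)) = -(0.1579)·log₂(0.1579) = 0.42047
H(P) = 0.51654 + 0.53011 + 0.42047 = 1.46712 bits

log₂(3) = 1.58496 bits

D_KL(P||U) = 1.58496 - 1.46712 = 0.11784 ≈ 0.1178 bits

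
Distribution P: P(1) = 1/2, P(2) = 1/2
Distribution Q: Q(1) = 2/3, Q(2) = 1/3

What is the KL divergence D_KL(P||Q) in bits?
0.0850 bits

D_KL(P||Q) = Σ P(x) log₂(P(x)/Q(x))

Computing term by term:
  P(1)·log₂(P(1)/Q(1)) = (1/2)·log₂((1/2)/(2/3)) = -0.20752
  P(2)·log₂(P(2)/Q(2)) = (1/2)·log₂((1/2)/(1/3)) = 0.29248

D_KL(P||Q) = -0.20752 + 0.29248 = 0.08496 ≈ 0.0850 bits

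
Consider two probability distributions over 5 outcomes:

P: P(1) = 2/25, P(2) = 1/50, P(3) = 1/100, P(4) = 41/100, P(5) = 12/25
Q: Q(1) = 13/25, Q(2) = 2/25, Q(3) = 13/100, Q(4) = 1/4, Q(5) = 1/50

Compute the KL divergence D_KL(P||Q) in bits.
2.2004 bits

D_KL(P||Q) = Σ P(x) log₂(P(x)/Q(x))

Computing term by term:
  P(1)·log₂(P(1)/Q(1)) = (2/25)·log₂((2/25)/(13/25)) = -0.21604
  P(2)·log₂(P(2)/Q(2)) = (1/50)·log₂((1/50)/(2/25)) = -0.04000
  P(3)·log₂(P(3)/Q(3)) = (1/100)·log₂((1/100)/(13/100)) = -0.03700
  P(4)·log₂(P(4)/Q(4)) = (41/100)·log₂((41/100)/(1/4)) = 0.29262
  P(5)·log₂(P(5)/Q(5)) = (12/25)·log₂((12/25)/(1/50)) = 2.20078

D_KL(P||Q) = -0.21604 - 0.04000 - 0.03700 + 0.29262 + 2.20078 = 2.20036 ≈ 2.2004 bits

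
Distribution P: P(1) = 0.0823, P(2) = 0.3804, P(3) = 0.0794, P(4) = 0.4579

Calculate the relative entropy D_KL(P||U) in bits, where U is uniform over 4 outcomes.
0.3669 bits

U(i) = 1/4 for all i

D_KL(P||U) = Σ P(x) log₂(P(x) / (1/4))
           = Σ P(x) log₂(P(x)) + log₂(4)
           = log₂(4) - H(P)

H(P) = -Σ P(x) log₂(P(x)):
  -P(1)·log₂(P(1)) = -(0.0823)·log₂(0.0823) = 0.29652
  -P(2)·log₂(P(2)) = -(0.3804)·log₂(0.3804) = 0.53043
  -P(3)·log₂(P(3)) = -(0.0794)·log₂(0.0794) = 0.29018
  -P(4)·log₂(P(4)) = -(0.4579)·log₂(0.4579) = 0.51601
H(P) = 0.29652 + 0.53043 + 0.29018 + 0.51601 = 1.63314 bits

log₂(4) = 2.00000 bits

D_KL(P||U) = 2.00000 - 1.63314 = 0.36686 ≈ 0.3669 bits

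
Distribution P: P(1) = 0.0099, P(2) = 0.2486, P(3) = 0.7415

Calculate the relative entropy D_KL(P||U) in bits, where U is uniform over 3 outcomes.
0.6999 bits

U(i) = 1/3 for all i

D_KL(P||U) = Σ P(x) log₂(P(x) / (1/3))
           = Σ P(x) log₂(P(x)) + log₂(3)
           = log₂(3) - H(P)

H(P) = -Σ P(x) log₂(P(x)):
  -P(1)·log₂(P(1)) = -(0.0099)·log₂(0.0099) = 0.06592
  -P(2)·log₂(P(2)) = -(0.2486)·log₂(0.2486) = 0.49921
  -P(3)·log₂(P(3)) = -(0.7415)·log₂(0.7415) = 0.31994
H(P) = 0.06592 + 0.49921 + 0.31994 = 0.88507 bits

log₂(3) = 1.58496 bits

D_KL(P||U) = 1.58496 - 0.88507 = 0.69989 ≈ 0.6999 bits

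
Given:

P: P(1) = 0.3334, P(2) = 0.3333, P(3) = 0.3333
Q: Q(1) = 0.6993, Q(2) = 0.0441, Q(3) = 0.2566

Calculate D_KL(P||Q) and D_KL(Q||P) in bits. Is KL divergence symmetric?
D_KL(P||Q) = 0.7420 bits, D_KL(Q||P) = 0.5218 bits. No, KL divergence is not symmetric.

D_KL(P||Q) = Σ P(x) log₂(P(x)/Q(x))

Computing term by term:
  P(1)·log₂(P(1)/Q(1)) = 0.3334·log₂(0.3334/0.6993) = -0.35629
  P(2)·log₂(P(2)/Q(2)) = 0.3333·log₂(0.3333/0.0441) = 0.97256
  P(3)·log₂(P(3)/Q(3)) = 0.3333·log₂(0.3333/0.2566) = 0.12575

D_KL(P||Q) = -0.35629 + 0.97256 + 0.12575 = 0.74202 ≈ 0.7420 bits

D_KL(Q||P) = Σ Q(x) log₂(Q(x)/P(x))

Computing term by term:
  Q(1)·log₂(Q(1)/P(1)) = 0.6993·log₂(0.6993/0.3334) = 0.74731
  Q(2)·log₂(Q(2)/P(2)) = 0.0441·log₂(0.0441/0.3333) = -0.12868
  Q(3)·log₂(Q(3)/P(3)) = 0.2566·log₂(0.2566/0.3333) = -0.09682

D_KL(Q||P) = 0.74731 - 0.12868 - 0.09682 = 0.52181 ≈ 0.5218 bits

These are NOT equal (difference: 0.2202 bits). KL divergence is asymmetric: D_KL(P||Q) ≠ D_KL(Q||P) in general.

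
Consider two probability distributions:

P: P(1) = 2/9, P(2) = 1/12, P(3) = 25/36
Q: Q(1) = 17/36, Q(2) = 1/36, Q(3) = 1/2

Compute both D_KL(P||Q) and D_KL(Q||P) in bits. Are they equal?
D_KL(P||Q) = 0.2195 bits, D_KL(Q||P) = 0.2325 bits. No, they are not equal.

D_KL(P||Q) = Σ P(x) log₂(P(x)/Q(x))

Computing term by term:
  P(1)·log₂(P(1)/Q(1)) = (2/9)·log₂((2/9)/(17/36)) = -0.24166
  P(2)·log₂(P(2)/Q(2)) = (1/12)·log₂((1/12)/(1/36)) = 0.13208
  P(3)·log₂(P(3)/Q(3)) = (25/36)·log₂((25/36)/(1/2)) = 0.32912

D_KL(P||Q) = -0.24166 + 0.13208 + 0.32912 = 0.21954 ≈ 0.2195 bits

D_KL(Q||P) = Σ Q(x) log₂(Q(x)/P(x))

Computing term by term:
  Q(1)·log₂(Q(1)/P(1)) = (17/36)·log₂((17/36)/(2/9)) = 0.51352
  Q(2)·log₂(Q(2)/P(2)) = (1/36)·log₂((1/36)/(1/12)) = -0.04403
  Q(3)·log₂(Q(3)/P(3)) = (1/2)·log₂((1/2)/(25/36)) = -0.23697

D_KL(Q||P) = 0.51352 - 0.04403 - 0.23697 = 0.23252 ≈ 0.2325 bits

These are NOT equal (difference: 0.0130 bits). KL divergence is asymmetric: D_KL(P||Q) ≠ D_KL(Q||P) in general.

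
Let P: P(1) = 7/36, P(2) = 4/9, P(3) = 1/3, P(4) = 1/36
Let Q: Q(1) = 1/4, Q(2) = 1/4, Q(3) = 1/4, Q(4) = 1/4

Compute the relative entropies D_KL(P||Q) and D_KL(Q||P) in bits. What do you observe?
D_KL(P||Q) = 0.3487 bits, D_KL(Q||P) = 0.5718 bits. The two directions give different values (D_KL(Q||P) exceeds D_KL(P||Q) by 0.2231 bits): KL divergence is asymmetric.

D_KL(P||Q) = Σ P(x) log₂(P(x)/Q(x))

Computing term by term:
  P(1)·log₂(P(1)/Q(1)) = (7/36)·log₂((7/36)/(1/4)) = -0.07050
  P(2)·log₂(P(2)/Q(2)) = (4/9)·log₂((4/9)/(1/4)) = 0.36892
  P(3)·log₂(P(3)/Q(3)) = (1/3)·log₂((1/3)/(1/4)) = 0.13835
  P(4)·log₂(P(4)/Q(4)) = (1/36)·log₂((1/36)/(1/4)) = -0.08805

D_KL(P||Q) = -0.07050 + 0.36892 + 0.13835 - 0.08805 = 0.34872 ≈ 0.3487 bits

D_KL(Q||P) = Σ Q(x) log₂(Q(x)/P(x))

Computing term by term:
  Q(1)·log₂(Q(1)/P(1)) = (1/4)·log₂((1/4)/(7/36)) = 0.09064
  Q(2)·log₂(Q(2)/P(2)) = (1/4)·log₂((1/4)/(4/9)) = -0.20752
  Q(3)·log₂(Q(3)/P(3)) = (1/4)·log₂((1/4)/(1/3)) = -0.10376
  Q(4)·log₂(Q(4)/P(4)) = (1/4)·log₂((1/4)/(1/36)) = 0.79248

D_KL(Q||P) = 0.09064 - 0.20752 - 0.10376 + 0.79248 = 0.57184 ≈ 0.5718 bits

These are NOT equal (difference: 0.2231 bits). KL divergence is asymmetric: D_KL(P||Q) ≠ D_KL(Q||P) in general.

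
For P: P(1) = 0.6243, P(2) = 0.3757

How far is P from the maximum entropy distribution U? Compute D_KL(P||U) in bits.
0.0451 bits

U(i) = 1/2 for all i

D_KL(P||U) = Σ P(x) log₂(P(x) / (1/2))
           = Σ P(x) log₂(P(x)) + log₂(2)
           = log₂(2) - H(P)

H(P) = -Σ P(x) log₂(P(x)):
  -P(1)·log₂(P(1)) = -(0.6243)·log₂(0.6243) = 0.42433
  -P(2)·log₂(P(2)) = -(0.3757)·log₂(0.3757) = 0.53062
H(P) = 0.42433 + 0.53062 = 0.95495 bits

log₂(2) = 1.00000 bits

D_KL(P||U) = 1.00000 - 0.95495 = 0.04505 ≈ 0.0451 bits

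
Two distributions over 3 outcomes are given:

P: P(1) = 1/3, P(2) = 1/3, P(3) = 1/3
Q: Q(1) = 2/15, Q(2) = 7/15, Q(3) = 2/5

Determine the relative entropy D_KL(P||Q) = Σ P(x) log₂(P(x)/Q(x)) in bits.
0.1912 bits

D_KL(P||Q) = Σ P(x) log₂(P(x)/Q(x))

Computing term by term:
  P(1)·log₂(P(1)/Q(1)) = (1/3)·log₂((1/3)/(2/15)) = 0.44064
  P(2)·log₂(P(2)/Q(2)) = (1/3)·log₂((1/3)/(7/15)) = -0.16181
  P(3)·log₂(P(3)/Q(3)) = (1/3)·log₂((1/3)/(2/5)) = -0.08768

D_KL(P||Q) = 0.44064 - 0.16181 - 0.08768 = 0.19115 ≈ 0.1912 bits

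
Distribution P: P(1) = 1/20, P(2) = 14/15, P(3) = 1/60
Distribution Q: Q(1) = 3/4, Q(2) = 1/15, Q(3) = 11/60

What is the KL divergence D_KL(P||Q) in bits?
3.3005 bits

D_KL(P||Q) = Σ P(x) log₂(P(x)/Q(x))

Computing term by term:
  P(1)·log₂(P(1)/Q(1)) = (1/20)·log₂((1/20)/(3/4)) = -0.19534
  P(2)·log₂(P(2)/Q(2)) = (14/15)·log₂((14/15)/(1/15)) = 3.55353
  P(3)·log₂(P(3)/Q(3)) = (1/60)·log₂((1/60)/(11/60)) = -0.05766

D_KL(P||Q) = -0.19534 + 3.55353 - 0.05766 = 3.30053 ≈ 3.3005 bits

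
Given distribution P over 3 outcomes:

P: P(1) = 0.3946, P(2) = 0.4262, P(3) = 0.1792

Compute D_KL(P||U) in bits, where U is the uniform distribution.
0.0867 bits

U(i) = 1/3 for all i

D_KL(P||U) = Σ P(x) log₂(P(x) / (1/3))
           = Σ P(x) log₂(P(x)) + log₂(3)
           = log₂(3) - H(P)

H(P) = -Σ P(x) log₂(P(x)):
  -P(1)·log₂(P(1)) = -(0.3946)·log₂(0.3946) = 0.52937
  -P(2)·log₂(P(2)) = -(0.4262)·log₂(0.4262) = 0.52440
  -P(3)·log₂(P(3)) = -(0.1792)·log₂(0.1792) = 0.44448
H(P) = 0.52937 + 0.52440 + 0.44448 = 1.49825 bits

log₂(3) = 1.58496 bits

D_KL(P||U) = 1.58496 - 1.49825 = 0.08671 ≈ 0.0867 bits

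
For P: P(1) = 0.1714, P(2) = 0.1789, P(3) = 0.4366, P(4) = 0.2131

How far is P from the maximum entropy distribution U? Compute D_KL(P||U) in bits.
0.1224 bits

U(i) = 1/4 for all i

D_KL(P||U) = Σ P(x) log₂(P(x) / (1/4))
           = Σ P(x) log₂(P(x)) + log₂(4)
           = log₂(4) - H(P)

H(P) = -Σ P(x) log₂(P(x)):
  -P(1)·log₂(P(1)) = -(0.1714)·log₂(0.1714) = 0.43614
  -P(2)·log₂(P(2)) = -(0.1789)·log₂(0.1789) = 0.44417
  -P(3)·log₂(P(3)) = -(0.4366)·log₂(0.4366) = 0.52201
  -P(4)·log₂(P(4)) = -(0.2131)·log₂(0.2131) = 0.47530
H(P) = 0.43614 + 0.44417 + 0.52201 + 0.47530 = 1.87762 bits

log₂(4) = 2.00000 bits

D_KL(P||U) = 2.00000 - 1.87762 = 0.12238 ≈ 0.1224 bits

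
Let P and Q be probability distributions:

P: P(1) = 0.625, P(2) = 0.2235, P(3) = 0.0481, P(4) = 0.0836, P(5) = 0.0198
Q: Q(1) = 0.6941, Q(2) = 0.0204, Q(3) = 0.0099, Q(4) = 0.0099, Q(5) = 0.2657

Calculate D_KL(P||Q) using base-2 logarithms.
0.9702 bits

D_KL(P||Q) = Σ P(x) log₂(P(x)/Q(x))

Computing term by term:
  P(1)·log₂(P(1)/Q(1)) = 0.625·log₂(0.625/0.6941) = -0.09455
  P(2)·log₂(P(2)/Q(2)) = 0.2235·log₂(0.2235/0.0204) = 0.77189
  P(3)·log₂(P(3)/Q(3)) = 0.0481·log₂(0.0481/0.0099) = 0.10969
  P(4)·log₂(P(4)/Q(4)) = 0.0836·log₂(0.0836/0.0099) = 0.25732
  P(5)·log₂(P(5)/Q(5)) = 0.0198·log₂(0.0198/0.2657) = -0.07418

D_KL(P||Q) = -0.09455 + 0.77189 + 0.10969 + 0.25732 - 0.07418 = 0.97017 ≈ 0.9702 bits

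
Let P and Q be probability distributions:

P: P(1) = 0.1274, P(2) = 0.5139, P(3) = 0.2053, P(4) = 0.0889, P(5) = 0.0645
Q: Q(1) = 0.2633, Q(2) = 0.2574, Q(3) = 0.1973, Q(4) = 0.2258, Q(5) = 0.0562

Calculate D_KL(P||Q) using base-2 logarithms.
0.2842 bits

D_KL(P||Q) = Σ P(x) log₂(P(x)/Q(x))

Computing term by term:
  P(1)·log₂(P(1)/Q(1)) = 0.1274·log₂(0.1274/0.2633) = -0.13343
  P(2)·log₂(P(2)/Q(2)) = 0.5139·log₂(0.5139/0.2574) = 0.51260
  P(3)·log₂(P(3)/Q(3)) = 0.2053·log₂(0.2053/0.1973) = 0.01177
  P(4)·log₂(P(4)/Q(4)) = 0.0889·log₂(0.0889/0.2258) = -0.11955
  P(5)·log₂(P(5)/Q(5)) = 0.0645·log₂(0.0645/0.0562) = 0.01282

D_KL(P||Q) = -0.13343 + 0.51260 + 0.01177 - 0.11955 + 0.01282 = 0.28421 ≈ 0.2842 bits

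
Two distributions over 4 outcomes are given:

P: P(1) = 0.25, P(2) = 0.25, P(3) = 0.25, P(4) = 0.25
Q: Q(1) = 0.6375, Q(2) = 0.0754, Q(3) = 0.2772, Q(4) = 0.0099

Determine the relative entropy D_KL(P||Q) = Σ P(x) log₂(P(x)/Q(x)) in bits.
1.2220 bits

D_KL(P||Q) = Σ P(x) log₂(P(x)/Q(x))

Computing term by term:
  P(1)·log₂(P(1)/Q(1)) = 0.25·log₂(0.25/0.6375) = -0.33762
  P(2)·log₂(P(2)/Q(2)) = 0.25·log₂(0.25/0.0754) = 0.43232
  P(3)·log₂(P(3)/Q(3)) = 0.25·log₂(0.25/0.2772) = -0.03725
  P(4)·log₂(P(4)/Q(4)) = 0.25·log₂(0.25/0.0099) = 1.16459

D_KL(P||Q) = -0.33762 + 0.43232 - 0.03725 + 1.16459 = 1.22204 ≈ 1.2220 bits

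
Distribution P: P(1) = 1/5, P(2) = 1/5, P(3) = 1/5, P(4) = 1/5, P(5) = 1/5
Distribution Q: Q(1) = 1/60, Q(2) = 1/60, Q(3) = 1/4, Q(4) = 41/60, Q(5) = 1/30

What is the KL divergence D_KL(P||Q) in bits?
1.5321 bits

D_KL(P||Q) = Σ P(x) log₂(P(x)/Q(x))

Computing term by term:
  P(1)·log₂(P(1)/Q(1)) = (1/5)·log₂((1/5)/(1/60)) = 0.71699
  P(2)·log₂(P(2)/Q(2)) = (1/5)·log₂((1/5)/(1/60)) = 0.71699
  P(3)·log₂(P(3)/Q(3)) = (1/5)·log₂((1/5)/(1/4)) = -0.06439
  P(4)·log₂(P(4)/Q(4)) = (1/5)·log₂((1/5)/(41/60)) = -0.35452
  P(5)·log₂(P(5)/Q(5)) = (1/5)·log₂((1/5)/(1/30)) = 0.51699

D_KL(P||Q) = 0.71699 + 0.71699 - 0.06439 - 0.35452 + 0.51699 = 1.53206 ≈ 1.5321 bits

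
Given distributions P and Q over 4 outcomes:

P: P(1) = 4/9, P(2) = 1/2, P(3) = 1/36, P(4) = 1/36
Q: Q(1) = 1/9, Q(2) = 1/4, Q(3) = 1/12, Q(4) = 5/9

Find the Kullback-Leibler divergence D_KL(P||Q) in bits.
1.2248 bits

D_KL(P||Q) = Σ P(x) log₂(P(x)/Q(x))

Computing term by term:
  P(1)·log₂(P(1)/Q(1)) = (4/9)·log₂((4/9)/(1/9)) = 0.88889
  P(2)·log₂(P(2)/Q(2)) = (1/2)·log₂((1/2)/(1/4)) = 0.50000
  P(3)·log₂(P(3)/Q(3)) = (1/36)·log₂((1/36)/(1/12)) = -0.04403
  P(4)·log₂(P(4)/Q(4)) = (1/36)·log₂((1/36)/(5/9)) = -0.12005

D_KL(P||Q) = 0.88889 + 0.50000 - 0.04403 - 0.12005 = 1.22481 ≈ 1.2248 bits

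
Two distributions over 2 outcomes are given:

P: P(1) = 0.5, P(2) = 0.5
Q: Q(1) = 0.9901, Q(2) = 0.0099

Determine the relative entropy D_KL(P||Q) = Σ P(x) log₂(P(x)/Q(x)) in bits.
2.3364 bits

D_KL(P||Q) = Σ P(x) log₂(P(x)/Q(x))

Computing term by term:
  P(1)·log₂(P(1)/Q(1)) = 0.5·log₂(0.5/0.9901) = -0.49282
  P(2)·log₂(P(2)/Q(2)) = 0.5·log₂(0.5/0.0099) = 2.82918

D_KL(P||Q) = -0.49282 + 2.82918 = 2.33636 ≈ 2.3364 bits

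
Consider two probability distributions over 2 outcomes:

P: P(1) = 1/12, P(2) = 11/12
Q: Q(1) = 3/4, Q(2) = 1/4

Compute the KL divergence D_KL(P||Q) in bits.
1.4541 bits

D_KL(P||Q) = Σ P(x) log₂(P(x)/Q(x))

Computing term by term:
  P(1)·log₂(P(1)/Q(1)) = (1/12)·log₂((1/12)/(3/4)) = -0.26416
  P(2)·log₂(P(2)/Q(2)) = (11/12)·log₂((11/12)/(1/4)) = 1.71826

D_KL(P||Q) = -0.26416 + 1.71826 = 1.45410 ≈ 1.4541 bits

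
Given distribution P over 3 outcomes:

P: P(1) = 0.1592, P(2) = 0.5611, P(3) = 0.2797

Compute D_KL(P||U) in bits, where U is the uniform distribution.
0.1810 bits

U(i) = 1/3 for all i

D_KL(P||U) = Σ P(x) log₂(P(x) / (1/3))
           = Σ P(x) log₂(P(x)) + log₂(3)
           = log₂(3) - H(P)

H(P) = -Σ P(x) log₂(P(x)):
  -P(1)·log₂(P(1)) = -(0.1592)·log₂(0.1592) = 0.42205
  -P(2)·log₂(P(2)) = -(0.5611)·log₂(0.5611) = 0.46777
  -P(3)·log₂(P(3)) = -(0.2797)·log₂(0.2797) = 0.51410
H(P) = 0.42205 + 0.46777 + 0.51410 = 1.40392 bits

log₂(3) = 1.58496 bits

D_KL(P||U) = 1.58496 - 1.40392 = 0.18104 ≈ 0.1810 bits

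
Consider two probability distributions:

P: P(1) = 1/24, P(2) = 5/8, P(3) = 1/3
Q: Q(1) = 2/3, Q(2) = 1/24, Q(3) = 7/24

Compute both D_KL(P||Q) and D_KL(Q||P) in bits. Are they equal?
D_KL(P||Q) = 2.3394 bits, D_KL(Q||P) = 2.4477 bits. No, they are not equal.

D_KL(P||Q) = Σ P(x) log₂(P(x)/Q(x))

Computing term by term:
  P(1)·log₂(P(1)/Q(1)) = (1/24)·log₂((1/24)/(2/3)) = -0.16667
  P(2)·log₂(P(2)/Q(2)) = (5/8)·log₂((5/8)/(1/24)) = 2.44181
  P(3)·log₂(P(3)/Q(3)) = (1/3)·log₂((1/3)/(7/24)) = 0.06422

D_KL(P||Q) = -0.16667 + 2.44181 + 0.06422 = 2.33936 ≈ 2.3394 bits

D_KL(Q||P) = Σ Q(x) log₂(Q(x)/P(x))

Computing term by term:
  Q(1)·log₂(Q(1)/P(1)) = (2/3)·log₂((2/3)/(1/24)) = 2.66667
  Q(2)·log₂(Q(2)/P(2)) = (1/24)·log₂((1/24)/(5/8)) = -0.16279
  Q(3)·log₂(Q(3)/P(3)) = (7/24)·log₂((7/24)/(1/3)) = -0.05619

D_KL(Q||P) = 2.66667 - 0.16279 - 0.05619 = 2.44769 ≈ 2.4477 bits

These are NOT equal (difference: 0.1083 bits). KL divergence is asymmetric: D_KL(P||Q) ≠ D_KL(Q||P) in general.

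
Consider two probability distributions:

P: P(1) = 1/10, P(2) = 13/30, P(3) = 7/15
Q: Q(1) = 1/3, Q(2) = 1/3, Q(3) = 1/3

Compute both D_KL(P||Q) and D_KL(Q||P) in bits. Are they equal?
D_KL(P||Q) = 0.2169 bits, D_KL(Q||P) = 0.2910 bits. No, they are not equal.

D_KL(P||Q) = Σ P(x) log₂(P(x)/Q(x))

Computing term by term:
  P(1)·log₂(P(1)/Q(1)) = (1/10)·log₂((1/10)/(1/3)) = -0.17370
  P(2)·log₂(P(2)/Q(2)) = (13/30)·log₂((13/30)/(1/3)) = 0.16402
  P(3)·log₂(P(3)/Q(3)) = (7/15)·log₂((7/15)/(1/3)) = 0.22653

D_KL(P||Q) = -0.17370 + 0.16402 + 0.22653 = 0.21685 ≈ 0.2169 bits

D_KL(Q||P) = Σ Q(x) log₂(Q(x)/P(x))

Computing term by term:
  Q(1)·log₂(Q(1)/P(1)) = (1/3)·log₂((1/3)/(1/10)) = 0.57899
  Q(2)·log₂(Q(2)/P(2)) = (1/3)·log₂((1/3)/(13/30)) = -0.12617
  Q(3)·log₂(Q(3)/P(3)) = (1/3)·log₂((1/3)/(7/15)) = -0.16181

D_KL(Q||P) = 0.57899 - 0.12617 - 0.16181 = 0.29101 ≈ 0.2910 bits

These are NOT equal (difference: 0.0741 bits). KL divergence is asymmetric: D_KL(P||Q) ≠ D_KL(Q||P) in general.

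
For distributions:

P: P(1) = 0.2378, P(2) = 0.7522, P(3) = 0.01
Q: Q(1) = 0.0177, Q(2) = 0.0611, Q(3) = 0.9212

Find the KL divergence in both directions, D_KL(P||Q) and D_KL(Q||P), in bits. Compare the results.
D_KL(P||Q) = 3.5504 bits, D_KL(Q||P) = 5.7236 bits. D_KL(Q||P) is larger than D_KL(P||Q) by 2.1732 bits; the two directions differ.

D_KL(P||Q) = Σ P(x) log₂(P(x)/Q(x))

Computing term by term:
  P(1)·log₂(P(1)/Q(1)) = 0.2378·log₂(0.2378/0.0177) = 0.89126
  P(2)·log₂(P(2)/Q(2)) = 0.7522·log₂(0.7522/0.0611) = 2.72437
  P(3)·log₂(P(3)/Q(3)) = 0.01·log₂(0.01/0.9212) = -0.06525

D_KL(P||Q) = 0.89126 + 2.72437 - 0.06525 = 3.55038 ≈ 3.5504 bits

D_KL(Q||P) = Σ Q(x) log₂(Q(x)/P(x))

Computing term by term:
  Q(1)·log₂(Q(1)/P(1)) = 0.0177·log₂(0.0177/0.2378) = -0.06634
  Q(2)·log₂(Q(2)/P(2)) = 0.0611·log₂(0.0611/0.7522) = -0.22130
  Q(3)·log₂(Q(3)/P(3)) = 0.9212·log₂(0.9212/0.01) = 6.01124

D_KL(Q||P) = -0.06634 - 0.22130 + 6.01124 = 5.72360 ≈ 5.7236 bits

These are NOT equal (difference: 2.1732 bits). KL divergence is asymmetric: D_KL(P||Q) ≠ D_KL(Q||P) in general.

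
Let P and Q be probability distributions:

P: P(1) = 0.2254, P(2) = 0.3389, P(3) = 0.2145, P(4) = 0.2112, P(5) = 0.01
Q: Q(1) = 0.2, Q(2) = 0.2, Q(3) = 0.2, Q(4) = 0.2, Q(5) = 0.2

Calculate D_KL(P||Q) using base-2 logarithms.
0.2918 bits

D_KL(P||Q) = Σ P(x) log₂(P(x)/Q(x))

Computing term by term:
  P(1)·log₂(P(1)/Q(1)) = 0.2254·log₂(0.2254/0.2) = 0.03888
  P(2)·log₂(P(2)/Q(2)) = 0.3389·log₂(0.3389/0.2) = 0.25786
  P(3)·log₂(P(3)/Q(3)) = 0.2145·log₂(0.2145/0.2) = 0.02166
  P(4)·log₂(P(4)/Q(4)) = 0.2112·log₂(0.2112/0.2) = 0.01660
  P(5)·log₂(P(5)/Q(5)) = 0.01·log₂(0.01/0.2) = -0.04322

D_KL(P||Q) = 0.03888 + 0.25786 + 0.02166 + 0.01660 - 0.04322 = 0.29178 ≈ 0.2918 bits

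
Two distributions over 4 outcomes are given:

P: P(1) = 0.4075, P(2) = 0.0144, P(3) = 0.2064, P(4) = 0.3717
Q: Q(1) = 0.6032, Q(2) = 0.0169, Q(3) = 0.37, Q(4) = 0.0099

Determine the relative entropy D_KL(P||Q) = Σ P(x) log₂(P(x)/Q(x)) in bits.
1.5365 bits

D_KL(P||Q) = Σ P(x) log₂(P(x)/Q(x))

Computing term by term:
  P(1)·log₂(P(1)/Q(1)) = 0.4075·log₂(0.4075/0.6032) = -0.23058
  P(2)·log₂(P(2)/Q(2)) = 0.0144·log₂(0.0144/0.0169) = -0.00333
  P(3)·log₂(P(3)/Q(3)) = 0.2064·log₂(0.2064/0.37) = -0.17381
  P(4)·log₂(P(4)/Q(4)) = 0.3717·log₂(0.3717/0.0099) = 1.94420

D_KL(P||Q) = -0.23058 - 0.00333 - 0.17381 + 1.94420 = 1.53648 ≈ 1.5365 bits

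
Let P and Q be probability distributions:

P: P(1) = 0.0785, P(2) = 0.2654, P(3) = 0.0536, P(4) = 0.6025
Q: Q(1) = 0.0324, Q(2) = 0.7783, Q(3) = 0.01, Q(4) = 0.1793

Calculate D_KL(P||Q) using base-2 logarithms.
0.8716 bits

D_KL(P||Q) = Σ P(x) log₂(P(x)/Q(x))

Computing term by term:
  P(1)·log₂(P(1)/Q(1)) = 0.0785·log₂(0.0785/0.0324) = 0.10022
  P(2)·log₂(P(2)/Q(2)) = 0.2654·log₂(0.2654/0.7783) = -0.41194
  P(3)·log₂(P(3)/Q(3)) = 0.0536·log₂(0.0536/0.01) = 0.12983
  P(4)·log₂(P(4)/Q(4)) = 0.6025·log₂(0.6025/0.1793) = 1.05352

D_KL(P||Q) = 0.10022 - 0.41194 + 0.12983 + 1.05352 = 0.87163 ≈ 0.8716 bits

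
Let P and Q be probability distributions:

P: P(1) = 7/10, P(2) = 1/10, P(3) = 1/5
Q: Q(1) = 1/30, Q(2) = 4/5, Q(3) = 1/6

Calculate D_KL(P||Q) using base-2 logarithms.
2.8272 bits

D_KL(P||Q) = Σ P(x) log₂(P(x)/Q(x))

Computing term by term:
  P(1)·log₂(P(1)/Q(1)) = (7/10)·log₂((7/10)/(1/30)) = 3.07462
  P(2)·log₂(P(2)/Q(2)) = (1/10)·log₂((1/10)/(4/5)) = -0.30000
  P(3)·log₂(P(3)/Q(3)) = (1/5)·log₂((1/5)/(1/6)) = 0.05261

D_KL(P||Q) = 3.07462 - 0.30000 + 0.05261 = 2.82723 ≈ 2.8272 bits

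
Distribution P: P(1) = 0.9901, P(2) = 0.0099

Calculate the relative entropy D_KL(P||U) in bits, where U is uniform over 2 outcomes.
0.9199 bits

U(i) = 1/2 for all i

D_KL(P||U) = Σ P(x) log₂(P(x) / (1/2))
           = Σ P(x) log₂(P(x)) + log₂(2)
           = log₂(2) - H(P)

H(P) = -Σ P(x) log₂(P(x)):
  -P(1)·log₂(P(1)) = -(0.9901)·log₂(0.9901) = 0.01421
  -P(2)·log₂(P(2)) = -(0.0099)·log₂(0.0099) = 0.06592
H(P) = 0.01421 + 0.06592 = 0.08013 bits

log₂(2) = 1.00000 bits

D_KL(P||U) = 1.00000 - 0.08013 = 0.91987 ≈ 0.9199 bits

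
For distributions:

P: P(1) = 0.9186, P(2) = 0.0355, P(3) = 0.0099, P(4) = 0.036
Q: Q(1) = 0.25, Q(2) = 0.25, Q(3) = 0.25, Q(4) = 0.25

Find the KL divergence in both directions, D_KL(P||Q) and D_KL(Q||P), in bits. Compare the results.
D_KL(P||Q) = 1.4779 bits, D_KL(Q||P) = 2.0982 bits. D_KL(Q||P) is larger than D_KL(P||Q) by 0.6203 bits; the two directions differ.

D_KL(P||Q) = Σ P(x) log₂(P(x)/Q(x))

Computing term by term:
  P(1)·log₂(P(1)/Q(1)) = 0.9186·log₂(0.9186/0.25) = 1.72468
  P(2)·log₂(P(2)/Q(2)) = 0.0355·log₂(0.0355/0.25) = -0.09997
  P(3)·log₂(P(3)/Q(3)) = 0.0099·log₂(0.0099/0.25) = -0.04612
  P(4)·log₂(P(4)/Q(4)) = 0.036·log₂(0.036/0.25) = -0.10065

D_KL(P||Q) = 1.72468 - 0.09997 - 0.04612 - 0.10065 = 1.47794 ≈ 1.4779 bits

D_KL(Q||P) = Σ Q(x) log₂(Q(x)/P(x))

Computing term by term:
  Q(1)·log₂(Q(1)/P(1)) = 0.25·log₂(0.25/0.9186) = -0.46938
  Q(2)·log₂(Q(2)/P(2)) = 0.25·log₂(0.25/0.0355) = 0.70401
  Q(3)·log₂(Q(3)/P(3)) = 0.25·log₂(0.25/0.0099) = 1.16459
  Q(4)·log₂(Q(4)/P(4)) = 0.25·log₂(0.25/0.036) = 0.69896

D_KL(Q||P) = -0.46938 + 0.70401 + 1.16459 + 0.69896 = 2.09818 ≈ 2.0982 bits

These are NOT equal (difference: 0.6203 bits). KL divergence is asymmetric: D_KL(P||Q) ≠ D_KL(Q||P) in general.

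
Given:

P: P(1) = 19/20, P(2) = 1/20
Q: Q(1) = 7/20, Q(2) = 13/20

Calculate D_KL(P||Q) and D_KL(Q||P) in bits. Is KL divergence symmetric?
D_KL(P||Q) = 1.1835 bits, D_KL(Q||P) = 1.9011 bits. No, KL divergence is not symmetric.

D_KL(P||Q) = Σ P(x) log₂(P(x)/Q(x))

Computing term by term:
  P(1)·log₂(P(1)/Q(1)) = (19/20)·log₂((19/20)/(7/20)) = 1.36854
  P(2)·log₂(P(2)/Q(2)) = (1/20)·log₂((1/20)/(13/20)) = -0.18502

D_KL(P||Q) = 1.36854 - 0.18502 = 1.18352 ≈ 1.1835 bits

D_KL(Q||P) = Σ Q(x) log₂(Q(x)/P(x))

Computing term by term:
  Q(1)·log₂(Q(1)/P(1)) = (7/20)·log₂((7/20)/(19/20)) = -0.50420
  Q(2)·log₂(Q(2)/P(2)) = (13/20)·log₂((13/20)/(1/20)) = 2.40529

D_KL(Q||P) = -0.50420 + 2.40529 = 1.90109 ≈ 1.9011 bits

These are NOT equal (difference: 0.7176 bits). KL divergence is asymmetric: D_KL(P||Q) ≠ D_KL(Q||P) in general.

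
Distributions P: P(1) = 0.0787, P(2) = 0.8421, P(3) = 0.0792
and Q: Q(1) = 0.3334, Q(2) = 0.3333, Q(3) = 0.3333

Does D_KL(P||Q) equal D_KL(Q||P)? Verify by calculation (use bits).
D_KL(P||Q) = 0.7979 bits, D_KL(Q||P) = 0.9397 bits. No — D_KL(P||Q) ≠ D_KL(Q||P) for this pair.

D_KL(P||Q) = Σ P(x) log₂(P(x)/Q(x))

Computing term by term:
  P(1)·log₂(P(1)/Q(1)) = 0.0787·log₂(0.0787/0.3334) = -0.16392
  P(2)·log₂(P(2)/Q(2)) = 0.8421·log₂(0.8421/0.3333) = 1.12603
  P(3)·log₂(P(3)/Q(3)) = 0.0792·log₂(0.0792/0.3333) = -0.16420

D_KL(P||Q) = -0.16392 + 1.12603 - 0.16420 = 0.79791 ≈ 0.7979 bits

D_KL(Q||P) = Σ Q(x) log₂(Q(x)/P(x))

Computing term by term:
  Q(1)·log₂(Q(1)/P(1)) = 0.3334·log₂(0.3334/0.0787) = 0.69441
  Q(2)·log₂(Q(2)/P(2)) = 0.3333·log₂(0.3333/0.8421) = -0.44568
  Q(3)·log₂(Q(3)/P(3)) = 0.3333·log₂(0.3333/0.0792) = 0.69101

D_KL(Q||P) = 0.69441 - 0.44568 + 0.69101 = 0.93974 ≈ 0.9397 bits

These are NOT equal (difference: 0.1418 bits). KL divergence is asymmetric: D_KL(P||Q) ≠ D_KL(Q||P) in general.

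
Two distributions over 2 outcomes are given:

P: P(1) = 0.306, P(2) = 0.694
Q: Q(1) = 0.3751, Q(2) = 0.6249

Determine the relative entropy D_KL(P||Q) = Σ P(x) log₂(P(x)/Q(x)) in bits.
0.0151 bits

D_KL(P||Q) = Σ P(x) log₂(P(x)/Q(x))

Computing term by term:
  P(1)·log₂(P(1)/Q(1)) = 0.306·log₂(0.306/0.3751) = -0.08989
  P(2)·log₂(P(2)/Q(2)) = 0.694·log₂(0.694/0.6249) = 0.10501

D_KL(P||Q) = -0.08989 + 0.10501 = 0.01512 ≈ 0.0151 bits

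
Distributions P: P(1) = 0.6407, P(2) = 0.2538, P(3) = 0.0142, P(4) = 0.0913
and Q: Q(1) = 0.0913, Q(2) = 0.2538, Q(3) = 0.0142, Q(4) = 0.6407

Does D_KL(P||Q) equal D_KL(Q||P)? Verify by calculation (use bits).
D_KL(P||Q) = 1.5443 bits, D_KL(Q||P) = 1.5443 bits. Yes — for this pair D_KL(P||Q) = D_KL(Q||P).

D_KL(P||Q) = Σ P(x) log₂(P(x)/Q(x))

Computing term by term:
  P(1)·log₂(P(1)/Q(1)) = 0.6407·log₂(0.6407/0.0913) = 1.80098
  P(2)·log₂(P(2)/Q(2)) = 0.2538·log₂(0.2538/0.2538) = 0.00000
  P(3)·log₂(P(3)/Q(3)) = 0.0142·log₂(0.0142/0.0142) = 0.00000
  P(4)·log₂(P(4)/Q(4)) = 0.0913·log₂(0.0913/0.6407) = -0.25664

D_KL(P||Q) = 1.80098 + 0.00000 + 0.00000 - 0.25664 = 1.54434 ≈ 1.5443 bits

D_KL(Q||P) = Σ Q(x) log₂(Q(x)/P(x))

Computing term by term:
  Q(1)·log₂(Q(1)/P(1)) = 0.0913·log₂(0.0913/0.6407) = -0.25664
  Q(2)·log₂(Q(2)/P(2)) = 0.2538·log₂(0.2538/0.2538) = 0.00000
  Q(3)·log₂(Q(3)/P(3)) = 0.0142·log₂(0.0142/0.0142) = 0.00000
  Q(4)·log₂(Q(4)/P(4)) = 0.6407·log₂(0.6407/0.0913) = 1.80098

D_KL(Q||P) = -0.25664 + 0.00000 + 0.00000 + 1.80098 = 1.54434 ≈ 1.5443 bits

These ARE equal here. Q is P with outcomes relabeled (Q(1) = P(4), Q(4) = P(1)) by a relabeling that is its own inverse, so the two sums contain exactly the same terms in a different order. This is a special case — KL divergence is not symmetric in general: D_KL(P||Q) ≠ D_KL(Q||P) for most P, Q.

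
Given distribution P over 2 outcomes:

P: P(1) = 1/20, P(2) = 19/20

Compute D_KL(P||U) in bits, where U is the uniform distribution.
0.7136 bits

U(i) = 1/2 for all i

D_KL(P||U) = Σ P(x) log₂(P(x) / (1/2))
           = Σ P(x) log₂(P(x)) + log₂(2)
           = log₂(2) - H(P)

H(P) = -Σ P(x) log₂(P(x)):
  -P(1)·log₂(P(1)) = -(1/20)·log₂(1/20) = 0.21610
  -P(2)·log₂(P(2)) = -(19/20)·log₂(19/20) = 0.07030
H(P) = 0.21610 + 0.07030 = 0.28640 bits

log₂(2) = 1.00000 bits

D_KL(P||U) = 1.00000 - 0.28640 = 0.71360 ≈ 0.7136 bits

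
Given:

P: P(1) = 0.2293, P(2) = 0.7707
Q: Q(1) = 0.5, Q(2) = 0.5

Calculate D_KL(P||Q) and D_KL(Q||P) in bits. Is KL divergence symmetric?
D_KL(P||Q) = 0.2232 bits, D_KL(Q||P) = 0.2502 bits. No, KL divergence is not symmetric.

D_KL(P||Q) = Σ P(x) log₂(P(x)/Q(x))

Computing term by term:
  P(1)·log₂(P(1)/Q(1)) = 0.2293·log₂(0.2293/0.5) = -0.25789
  P(2)·log₂(P(2)/Q(2)) = 0.7707·log₂(0.7707/0.5) = 0.48110

D_KL(P||Q) = -0.25789 + 0.48110 = 0.22321 ≈ 0.2232 bits

D_KL(Q||P) = Σ Q(x) log₂(Q(x)/P(x))

Computing term by term:
  Q(1)·log₂(Q(1)/P(1)) = 0.5·log₂(0.5/0.2293) = 0.56235
  Q(2)·log₂(Q(2)/P(2)) = 0.5·log₂(0.5/0.7707) = -0.31212

D_KL(Q||P) = 0.56235 - 0.31212 = 0.25023 ≈ 0.2502 bits

These are NOT equal (difference: 0.0270 bits). KL divergence is asymmetric: D_KL(P||Q) ≠ D_KL(Q||P) in general.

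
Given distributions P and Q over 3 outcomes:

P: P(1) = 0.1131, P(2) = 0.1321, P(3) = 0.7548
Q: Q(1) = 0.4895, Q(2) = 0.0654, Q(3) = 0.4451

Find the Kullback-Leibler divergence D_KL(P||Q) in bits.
0.4701 bits

D_KL(P||Q) = Σ P(x) log₂(P(x)/Q(x))

Computing term by term:
  P(1)·log₂(P(1)/Q(1)) = 0.1131·log₂(0.1131/0.4895) = -0.23906
  P(2)·log₂(P(2)/Q(2)) = 0.1321·log₂(0.1321/0.0654) = 0.13398
  P(3)·log₂(P(3)/Q(3)) = 0.7548·log₂(0.7548/0.4451) = 0.57513

D_KL(P||Q) = -0.23906 + 0.13398 + 0.57513 = 0.47005 ≈ 0.4701 bits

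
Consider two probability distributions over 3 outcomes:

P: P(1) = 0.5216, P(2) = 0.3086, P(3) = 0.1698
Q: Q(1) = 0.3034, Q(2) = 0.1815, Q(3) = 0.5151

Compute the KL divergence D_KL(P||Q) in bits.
0.3722 bits

D_KL(P||Q) = Σ P(x) log₂(P(x)/Q(x))

Computing term by term:
  P(1)·log₂(P(1)/Q(1)) = 0.5216·log₂(0.5216/0.3034) = 0.40775
  P(2)·log₂(P(2)/Q(2)) = 0.3086·log₂(0.3086/0.1815) = 0.23632
  P(3)·log₂(P(3)/Q(3)) = 0.1698·log₂(0.1698/0.5151) = -0.27185

D_KL(P||Q) = 0.40775 + 0.23632 - 0.27185 = 0.37222 ≈ 0.3722 bits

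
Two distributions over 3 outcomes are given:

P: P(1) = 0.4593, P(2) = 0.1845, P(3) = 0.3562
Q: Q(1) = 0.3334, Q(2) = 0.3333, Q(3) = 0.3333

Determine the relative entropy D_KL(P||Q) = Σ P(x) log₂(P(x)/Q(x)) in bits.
0.0890 bits

D_KL(P||Q) = Σ P(x) log₂(P(x)/Q(x))

Computing term by term:
  P(1)·log₂(P(1)/Q(1)) = 0.4593·log₂(0.4593/0.3334) = 0.21228
  P(2)·log₂(P(2)/Q(2)) = 0.1845·log₂(0.1845/0.3333) = -0.15742
  P(3)·log₂(P(3)/Q(3)) = 0.3562·log₂(0.3562/0.3333) = 0.03415

D_KL(P||Q) = 0.21228 - 0.15742 + 0.03415 = 0.08901 ≈ 0.0890 bits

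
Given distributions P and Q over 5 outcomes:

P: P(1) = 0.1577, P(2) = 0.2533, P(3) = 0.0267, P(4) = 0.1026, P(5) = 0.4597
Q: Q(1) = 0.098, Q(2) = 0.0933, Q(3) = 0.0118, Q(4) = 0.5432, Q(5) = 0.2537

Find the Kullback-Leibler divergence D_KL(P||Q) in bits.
0.6522 bits

D_KL(P||Q) = Σ P(x) log₂(P(x)/Q(x))

Computing term by term:
  P(1)·log₂(P(1)/Q(1)) = 0.1577·log₂(0.1577/0.098) = 0.10823
  P(2)·log₂(P(2)/Q(2)) = 0.2533·log₂(0.2533/0.0933) = 0.36498
  P(3)·log₂(P(3)/Q(3)) = 0.0267·log₂(0.0267/0.0118) = 0.03145
  P(4)·log₂(P(4)/Q(4)) = 0.1026·log₂(0.1026/0.5432) = -0.24670
  P(5)·log₂(P(5)/Q(5)) = 0.4597·log₂(0.4597/0.2537) = 0.39422

D_KL(P||Q) = 0.10823 + 0.36498 + 0.03145 - 0.24670 + 0.39422 = 0.65218 ≈ 0.6522 bits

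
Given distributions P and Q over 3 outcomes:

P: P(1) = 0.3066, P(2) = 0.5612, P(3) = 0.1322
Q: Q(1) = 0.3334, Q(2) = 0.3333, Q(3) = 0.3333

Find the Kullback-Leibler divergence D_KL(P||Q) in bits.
0.2084 bits

D_KL(P||Q) = Σ P(x) log₂(P(x)/Q(x))

Computing term by term:
  P(1)·log₂(P(1)/Q(1)) = 0.3066·log₂(0.3066/0.3334) = -0.03707
  P(2)·log₂(P(2)/Q(2)) = 0.5612·log₂(0.5612/0.3333) = 0.42185
  P(3)·log₂(P(3)/Q(3)) = 0.1322·log₂(0.1322/0.3333) = -0.17637

D_KL(P||Q) = -0.03707 + 0.42185 - 0.17637 = 0.20841 ≈ 0.2084 bits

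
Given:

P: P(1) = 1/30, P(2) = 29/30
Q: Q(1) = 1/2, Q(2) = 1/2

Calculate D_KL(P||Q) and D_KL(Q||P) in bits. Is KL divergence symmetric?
D_KL(P||Q) = 0.7892 bits, D_KL(Q||P) = 1.4779 bits. No, KL divergence is not symmetric.

D_KL(P||Q) = Σ P(x) log₂(P(x)/Q(x))

Computing term by term:
  P(1)·log₂(P(1)/Q(1)) = (1/30)·log₂((1/30)/(1/2)) = -0.13023
  P(2)·log₂(P(2)/Q(2)) = (29/30)·log₂((29/30)/(1/2)) = 0.91939

D_KL(P||Q) = -0.13023 + 0.91939 = 0.78916 ≈ 0.7892 bits

D_KL(Q||P) = Σ Q(x) log₂(Q(x)/P(x))

Computing term by term:
  Q(1)·log₂(Q(1)/P(1)) = (1/2)·log₂((1/2)/(1/30)) = 1.95345
  Q(2)·log₂(Q(2)/P(2)) = (1/2)·log₂((1/2)/(29/30)) = -0.47555

D_KL(Q||P) = 1.95345 - 0.47555 = 1.47790 ≈ 1.4779 bits

These are NOT equal (difference: 0.6887 bits). KL divergence is asymmetric: D_KL(P||Q) ≠ D_KL(Q||P) in general.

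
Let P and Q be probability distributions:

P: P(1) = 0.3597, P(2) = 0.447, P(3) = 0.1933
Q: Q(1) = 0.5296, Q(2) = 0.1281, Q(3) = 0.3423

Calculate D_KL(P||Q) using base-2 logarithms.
0.4458 bits

D_KL(P||Q) = Σ P(x) log₂(P(x)/Q(x))

Computing term by term:
  P(1)·log₂(P(1)/Q(1)) = 0.3597·log₂(0.3597/0.5296) = -0.20075
  P(2)·log₂(P(2)/Q(2)) = 0.447·log₂(0.447/0.1281) = 0.80594
  P(3)·log₂(P(3)/Q(3)) = 0.1933·log₂(0.1933/0.3423) = -0.15936

D_KL(P||Q) = -0.20075 + 0.80594 - 0.15936 = 0.44583 ≈ 0.4458 bits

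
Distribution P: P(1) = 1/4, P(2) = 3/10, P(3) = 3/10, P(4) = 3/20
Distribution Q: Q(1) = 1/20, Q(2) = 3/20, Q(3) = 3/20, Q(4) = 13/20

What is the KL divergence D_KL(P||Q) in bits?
0.8632 bits

D_KL(P||Q) = Σ P(x) log₂(P(x)/Q(x))

Computing term by term:
  P(1)·log₂(P(1)/Q(1)) = (1/4)·log₂((1/4)/(1/20)) = 0.58048
  P(2)·log₂(P(2)/Q(2)) = (3/10)·log₂((3/10)/(3/20)) = 0.30000
  P(3)·log₂(P(3)/Q(3)) = (3/10)·log₂((3/10)/(3/20)) = 0.30000
  P(4)·log₂(P(4)/Q(4)) = (3/20)·log₂((3/20)/(13/20)) = -0.31732

D_KL(P||Q) = 0.58048 + 0.30000 + 0.30000 - 0.31732 = 0.86316 ≈ 0.8632 bits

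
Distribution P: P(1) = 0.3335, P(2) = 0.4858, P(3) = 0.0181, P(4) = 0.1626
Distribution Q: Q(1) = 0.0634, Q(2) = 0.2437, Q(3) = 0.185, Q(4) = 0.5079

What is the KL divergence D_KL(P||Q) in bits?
0.9544 bits

D_KL(P||Q) = Σ P(x) log₂(P(x)/Q(x))

Computing term by term:
  P(1)·log₂(P(1)/Q(1)) = 0.3335·log₂(0.3335/0.0634) = 0.79878
  P(2)·log₂(P(2)/Q(2)) = 0.4858·log₂(0.4858/0.2437) = 0.48350
  P(3)·log₂(P(3)/Q(3)) = 0.0181·log₂(0.0181/0.185) = -0.06070
  P(4)·log₂(P(4)/Q(4)) = 0.1626·log₂(0.1626/0.5079) = -0.26719

D_KL(P||Q) = 0.79878 + 0.48350 - 0.06070 - 0.26719 = 0.95439 ≈ 0.9544 bits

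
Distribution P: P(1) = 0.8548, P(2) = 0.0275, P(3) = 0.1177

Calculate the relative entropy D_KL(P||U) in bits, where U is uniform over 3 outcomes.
0.8856 bits

U(i) = 1/3 for all i

D_KL(P||U) = Σ P(x) log₂(P(x) / (1/3))
           = Σ P(x) log₂(P(x)) + log₂(3)
           = log₂(3) - H(P)

H(P) = -Σ P(x) log₂(P(x)):
  -P(1)·log₂(P(1)) = -(0.8548)·log₂(0.8548) = 0.19348
  -P(2)·log₂(P(2)) = -(0.0275)·log₂(0.0275) = 0.14257
  -P(3)·log₂(P(3)) = -(0.1177)·log₂(0.1177) = 0.36332
H(P) = 0.19348 + 0.14257 + 0.36332 = 0.69937 bits

log₂(3) = 1.58496 bits

D_KL(P||U) = 1.58496 - 0.69937 = 0.88559 ≈ 0.8856 bits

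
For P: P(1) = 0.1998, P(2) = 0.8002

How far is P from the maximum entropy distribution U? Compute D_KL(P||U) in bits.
0.2785 bits

U(i) = 1/2 for all i

D_KL(P||U) = Σ P(x) log₂(P(x) / (1/2))
           = Σ P(x) log₂(P(x)) + log₂(2)
           = log₂(2) - H(P)

H(P) = -Σ P(x) log₂(P(x)):
  -P(1)·log₂(P(1)) = -(0.1998)·log₂(0.1998) = 0.46421
  -P(2)·log₂(P(2)) = -(0.8002)·log₂(0.8002) = 0.25732
H(P) = 0.46421 + 0.25732 = 0.72153 bits

log₂(2) = 1.00000 bits

D_KL(P||U) = 1.00000 - 0.72153 = 0.27847 ≈ 0.2785 bits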